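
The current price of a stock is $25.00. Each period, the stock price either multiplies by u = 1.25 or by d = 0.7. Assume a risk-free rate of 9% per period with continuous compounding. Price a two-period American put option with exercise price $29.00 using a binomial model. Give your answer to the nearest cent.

$4.19

Risk-neutral probability p = (e^0.09 − 0.7)/(1.25 − 0.7) = 0.3942/0.5500 = 0.7167
Terminal stock prices: S_uu = 39.06, S_ud = 21.88, S_dd = 12.25
Terminal payoffs (K − S): max(-10.06, 0) = 0, max(7.125, 0) = 7.125, max(16.75, 0) = 16.75
Node u (S = 31.25): continuation = e^(−0.09)·[0.7167·0.0000 + 0.2833·7.1250] = 1.8449; exercise value = 0.0000 ≤ continuation, so V_u = 1.8449
Node d (S = 17.5): continuation = e^(−0.09)·[0.7167·7.1250 + 0.2833·16.7500] = 9.0040; exercise value = 11.5000 > continuation, so V_d = 11.5000 (exercise)
Node 0 (S = 25): continuation = e^(−0.09)·[0.7167·1.8449 + 0.2833·11.5000] = 4.1862; exercise value = 4.0000 ≤ continuation, so V_0 = 4.1862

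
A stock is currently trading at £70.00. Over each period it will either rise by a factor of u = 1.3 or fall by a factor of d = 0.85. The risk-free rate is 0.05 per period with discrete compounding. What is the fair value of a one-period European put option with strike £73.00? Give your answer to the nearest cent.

£7.14

Risk-neutral probability p = (1 + 0.05 − 0.85)/(1.3 − 0.85) = 0.2000/0.4500 = 0.4444
Terminal stock prices: S_u = 91, S_d = 59.5
Terminal payoffs (K − S): max(-18, 0) = 0, max(13.5, 0) = 13.5
Node 0 (S = 70): V_0 = 1/1.05·[0.4444·0.0000 + 0.5556·13.5000] = 7.1429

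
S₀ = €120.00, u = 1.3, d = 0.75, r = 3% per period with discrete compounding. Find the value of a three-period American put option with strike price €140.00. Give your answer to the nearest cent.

Risk-neutral probability p = (1 + 0.03 − 0.75)/(1.3 − 0.75) = 0.2800/0.5500 = 0.5091
Terminal stock prices: S_uuu = 263.6, S_uud = 152.1, S_udd = 87.75, S_ddd = 50.62
Terminal payoffs (K − S): max(-123.6, 0) = 0, max(-12.1, 0) = 0, max(52.25, 0) = 52.25, max(89.38, 0) = 89.38
Node uu (S = 202.8): continuation = 1/1.03·[0.5091·0.0000 + 0.4909·0.0000] = 0.0000; exercise value = 0.0000 ≤ continuation, so V_uu = 0.0000
Node ud (S = 117): continuation = 1/1.03·[0.5091·0.0000 + 0.4909·52.2500] = 24.9029; exercise value = 23.0000 ≤ continuation, so V_ud = 24.9029
Node dd (S = 67.5): continuation = 1/1.03·[0.5091·52.2500 + 0.4909·89.3750] = 68.4223; exercise value = 72.5000 > continuation, so V_dd = 72.5000 (exercise)
Node u (S = 156): continuation = 1/1.03·[0.5091·0.0000 + 0.4909·24.9029] = 11.8690; exercise value = 0.0000 ≤ continuation, so V_u = 11.8690
Node d (S = 90): continuation = 1/1.03·[0.5091·24.9029 + 0.4909·72.5000] = 46.8629; exercise value = 50.0000 > continuation, so V_d = 50.0000 (exercise)
Node 0 (S = 120): continuation = 1/1.03·[0.5091·11.8690 + 0.4909·50.0000] = 29.6969; exercise value = 20.0000 ≤ continuation, so V_0 = 29.6969

€29.70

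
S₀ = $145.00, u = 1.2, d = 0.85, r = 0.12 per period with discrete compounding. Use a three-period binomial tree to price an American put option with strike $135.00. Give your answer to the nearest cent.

$2.66

Risk-neutral probability p = (1 + 0.12 − 0.85)/(1.2 − 0.85) = 0.2700/0.3500 = 0.7714
Terminal stock prices: S_uuu = 250.6, S_uud = 177.5, S_udd = 125.7, S_ddd = 89.05
Terminal payoffs (K − S): max(-115.6, 0) = 0, max(-42.48, 0) = 0, max(9.285, 0) = 9.285, max(45.95, 0) = 45.95
Node uu (S = 208.8): continuation = 1/1.12·[0.7714·0.0000 + 0.2286·0.0000] = 0.0000; exercise value = 0.0000 ≤ continuation, so V_uu = 0.0000
Node ud (S = 147.9): continuation = 1/1.12·[0.7714·0.0000 + 0.2286·9.2850] = 1.8949; exercise value = 0.0000 ≤ continuation, so V_ud = 1.8949
Node dd (S = 104.8): continuation = 1/1.12·[0.7714·9.2850 + 0.2286·45.9519] = 15.7732; exercise value = 30.2375 > continuation, so V_dd = 30.2375 (exercise)
Node u (S = 174): continuation = 1/1.12·[0.7714·0.0000 + 0.2286·1.8949] = 0.3867; exercise value = 0.0000 ≤ continuation, so V_u = 0.3867
Node d (S = 123.2): continuation = 1/1.12·[0.7714·1.8949 + 0.2286·30.2375] = 7.4761; exercise value = 11.7500 > continuation, so V_d = 11.7500 (exercise)
Node 0 (S = 145): continuation = 1/1.12·[0.7714·0.3867 + 0.2286·11.7500] = 2.6643; exercise value = 0.0000 ≤ continuation, so V_0 = 2.6643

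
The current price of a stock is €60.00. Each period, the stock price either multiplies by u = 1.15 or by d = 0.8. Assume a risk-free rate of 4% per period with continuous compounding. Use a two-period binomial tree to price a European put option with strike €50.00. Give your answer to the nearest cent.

Risk-neutral probability p = (e^0.04 − 0.8)/(1.15 − 0.8) = 0.2408/0.3500 = 0.6880
Terminal stock prices: S_uu = 79.35, S_ud = 55.2, S_dd = 38.4
Terminal payoffs (K − S): max(-29.35, 0) = 0, max(-5.2, 0) = 0, max(11.6, 0) = 11.6
Node u (S = 69): V_u = e^(−0.04)·[0.6880·0.0000 + 0.3120·0.0000] = 0.0000
Node d (S = 48): V_d = e^(−0.04)·[0.6880·0.0000 + 0.3120·11.6000] = 3.4769
Node 0 (S = 60): V_0 = e^(−0.04)·[0.6880·0.0000 + 0.3120·3.4769] = 1.0422

€1.04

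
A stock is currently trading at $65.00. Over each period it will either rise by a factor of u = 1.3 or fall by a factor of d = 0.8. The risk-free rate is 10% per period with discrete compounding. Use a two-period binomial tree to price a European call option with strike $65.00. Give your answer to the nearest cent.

$14.38

Risk-neutral probability p = (1 + 0.1 − 0.8)/(1.3 − 0.8) = 0.3000/0.5000 = 0.6000
Terminal stock prices: S_uu = 109.9, S_ud = 67.6, S_dd = 41.6
Terminal payoffs (S − K): max(44.85, 0) = 44.85, max(2.6, 0) = 2.6, max(-23.4, 0) = 0
Node u (S = 84.5): V_u = 1/1.1·[0.6000·44.8500 + 0.4000·2.6000] = 25.4091
Node d (S = 52): V_d = 1/1.1·[0.6000·2.6000 + 0.4000·0.0000] = 1.4182
Node 0 (S = 65): V_0 = 1/1.1·[0.6000·25.4091 + 0.4000·1.4182] = 14.3752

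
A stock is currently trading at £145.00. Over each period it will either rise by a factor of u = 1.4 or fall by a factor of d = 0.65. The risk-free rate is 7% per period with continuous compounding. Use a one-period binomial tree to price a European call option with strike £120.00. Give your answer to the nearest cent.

£43.60

Risk-neutral probability p = (e^0.07 − 0.65)/(1.4 − 0.65) = 0.4225/0.7500 = 0.5633
Terminal stock prices: S_u = 203, S_d = 94.25
Terminal payoffs (S − K): max(83, 0) = 83, max(-25.75, 0) = 0
Node 0 (S = 145): V_0 = e^(−0.07)·[0.5633·83.0000 + 0.4367·0.0000] = 43.5965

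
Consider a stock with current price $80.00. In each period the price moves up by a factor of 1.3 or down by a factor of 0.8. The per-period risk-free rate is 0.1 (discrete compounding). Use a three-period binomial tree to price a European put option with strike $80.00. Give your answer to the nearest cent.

$4.79

Risk-neutral probability p = (1 + 0.1 − 0.8)/(1.3 − 0.8) = 0.3000/0.5000 = 0.6000
Terminal stock prices: S_uuu = 175.8, S_uud = 108.2, S_udd = 66.56, S_ddd = 40.96
Terminal payoffs (K − S): max(-95.76, 0) = 0, max(-28.16, 0) = 0, max(13.44, 0) = 13.44, max(39.04, 0) = 39.04
Node uu (S = 135.2): V_uu = 1/1.1·[0.6000·0.0000 + 0.4000·0.0000] = 0.0000
Node ud (S = 83.2): V_ud = 1/1.1·[0.6000·0.0000 + 0.4000·13.4400] = 4.8873
Node dd (S = 51.2): V_dd = 1/1.1·[0.6000·13.4400 + 0.4000·39.0400] = 21.5273
Node u (S = 104): V_u = 1/1.1·[0.6000·0.0000 + 0.4000·4.8873] = 1.7772
Node d (S = 64): V_d = 1/1.1·[0.6000·4.8873 + 0.4000·21.5273] = 10.4939
Node 0 (S = 80): V_0 = 1/1.1·[0.6000·1.7772 + 0.4000·10.4939] = 4.7853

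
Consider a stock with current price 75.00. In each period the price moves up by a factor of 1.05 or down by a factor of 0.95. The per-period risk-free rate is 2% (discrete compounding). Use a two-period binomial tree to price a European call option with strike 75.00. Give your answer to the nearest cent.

3.62

Risk-neutral probability p = (1 + 0.02 − 0.95)/(1.05 − 0.95) = 0.0700/0.1000 = 0.7000
Terminal stock prices: S_uu = 82.69, S_ud = 74.81, S_dd = 67.69
Terminal payoffs (S − K): max(7.688, 0) = 7.688, max(-0.1875, 0) = 0, max(-7.312, 0) = 0
Node u (S = 78.75): V_u = 1/1.02·[0.7000·7.6875 + 0.3000·0.0000] = 5.2757
Node d (S = 71.25): V_d = 1/1.02·[0.7000·0.0000 + 0.3000·0.0000] = 0.0000
Node 0 (S = 75): V_0 = 1/1.02·[0.7000·5.2757 + 0.3000·0.0000] = 3.6206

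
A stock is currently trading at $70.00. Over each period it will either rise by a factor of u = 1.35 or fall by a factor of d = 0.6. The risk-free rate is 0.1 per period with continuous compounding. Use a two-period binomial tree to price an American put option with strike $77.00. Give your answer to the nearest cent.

Risk-neutral probability p = (e^0.1 − 0.6)/(1.35 − 0.6) = 0.5052/0.7500 = 0.6736
Terminal stock prices: S_uu = 127.6, S_ud = 56.7, S_dd = 25.2
Terminal payoffs (K − S): max(-50.58, 0) = 0, max(20.3, 0) = 20.3, max(51.8, 0) = 51.8
Node u (S = 94.5): continuation = e^(−0.1)·[0.6736·0.0000 + 0.3264·20.3000] = 5.9961; exercise value = 0.0000 ≤ continuation, so V_u = 5.9961
Node d (S = 42): continuation = e^(−0.1)·[0.6736·20.3000 + 0.3264·51.8000] = 27.6725; exercise value = 35.0000 > continuation, so V_d = 35.0000 (exercise)
Node 0 (S = 70): continuation = e^(−0.1)·[0.6736·5.9961 + 0.3264·35.0000] = 13.9925; exercise value = 7.0000 ≤ continuation, so V_0 = 13.9925

$13.99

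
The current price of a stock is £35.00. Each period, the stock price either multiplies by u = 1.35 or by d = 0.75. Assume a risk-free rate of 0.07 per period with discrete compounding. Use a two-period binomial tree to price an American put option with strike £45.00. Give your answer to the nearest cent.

£10.26

Risk-neutral probability p = (1 + 0.07 − 0.75)/(1.35 − 0.75) = 0.3200/0.6000 = 0.5333
Terminal stock prices: S_uu = 63.79, S_ud = 35.44, S_dd = 19.69
Terminal payoffs (K − S): max(-18.79, 0) = 0, max(9.562, 0) = 9.562, max(25.31, 0) = 25.31
Node u (S = 47.25): continuation = 1/1.07·[0.5333·0.0000 + 0.4667·9.5625] = 4.1706; exercise value = 0.0000 ≤ continuation, so V_u = 4.1706
Node d (S = 26.25): continuation = 1/1.07·[0.5333·9.5625 + 0.4667·25.3125] = 15.8061; exercise value = 18.7500 > continuation, so V_d = 18.7500 (exercise)
Node 0 (S = 35): continuation = 1/1.07·[0.5333·4.1706 + 0.4667·18.7500] = 10.2564; exercise value = 10.0000 ≤ continuation, so V_0 = 10.2564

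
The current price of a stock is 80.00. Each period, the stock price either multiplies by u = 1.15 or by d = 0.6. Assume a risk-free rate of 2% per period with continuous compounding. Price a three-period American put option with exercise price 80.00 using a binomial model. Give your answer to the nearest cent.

Risk-neutral probability p = (e^0.02 − 0.6)/(1.15 − 0.6) = 0.4202/0.5500 = 0.7640
Terminal stock prices: S_uuu = 121.7, S_uud = 63.48, S_udd = 33.12, S_ddd = 17.28
Terminal payoffs (K − S): max(-41.67, 0) = 0, max(16.52, 0) = 16.52, max(46.88, 0) = 46.88, max(62.72, 0) = 62.72
Node uu (S = 105.8): continuation = e^(−0.02)·[0.7640·0.0000 + 0.2360·16.5200] = 3.8215; exercise value = 0.0000 ≤ continuation, so V_uu = 3.8215
Node ud (S = 55.2): continuation = e^(−0.02)·[0.7640·16.5200 + 0.2360·46.8800] = 23.2159; exercise value = 24.8000 > continuation, so V_ud = 24.8000 (exercise)
Node dd (S = 28.8): continuation = e^(−0.02)·[0.7640·46.8800 + 0.2360·62.7200] = 49.6159; exercise value = 51.2000 > continuation, so V_dd = 51.2000 (exercise)
Node u (S = 92): continuation = e^(−0.02)·[0.7640·3.8215 + 0.2360·24.8000] = 8.5987; exercise value = 0.0000 ≤ continuation, so V_u = 8.5987
Node d (S = 48): continuation = e^(−0.02)·[0.7640·24.8000 + 0.2360·51.2000] = 30.4159; exercise value = 32.0000 > continuation, so V_d = 32.0000 (exercise)
Node 0 (S = 80): continuation = e^(−0.02)·[0.7640·8.5987 + 0.2360·32.0000] = 13.8417; exercise value = 0.0000 ≤ continuation, so V_0 = 13.8417

13.84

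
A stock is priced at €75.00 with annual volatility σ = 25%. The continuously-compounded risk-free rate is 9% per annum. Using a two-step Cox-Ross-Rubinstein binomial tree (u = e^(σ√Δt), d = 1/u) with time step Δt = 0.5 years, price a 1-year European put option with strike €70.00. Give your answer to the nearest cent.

CRR parameters: u = e^(σ√Δt) = e^(0.25·√0.5) = 1.1934, d = 1/u = 0.8380
Per-period rate: rΔt = 0.09·0.5 = 0.045, so R = e^0.045 = 1.0460
Risk-neutral probability p = (e^0.045 − 0.8380)/(1.1934 − 0.8380) = 0.2081/0.3554 = 0.5854
Terminal stock prices: S_uu = 106.8, S_ud = 75, S_dd = 52.66
Terminal payoffs (K − S): max(-36.81, 0) = 0, max(-5, 0) = 0, max(17.34, 0) = 17.34
Node u (S = 89.5): V_u = e^(−0.045)·[0.5854·0.0000 + 0.4146·0.0000] = 0.0000
Node d (S = 62.85): V_d = e^(−0.045)·[0.5854·0.0000 + 0.4146·17.3359] = 6.8707
Node 0 (S = 75): V_0 = e^(−0.045)·[0.5854·0.0000 + 0.4146·6.8707] = 2.7230

€2.72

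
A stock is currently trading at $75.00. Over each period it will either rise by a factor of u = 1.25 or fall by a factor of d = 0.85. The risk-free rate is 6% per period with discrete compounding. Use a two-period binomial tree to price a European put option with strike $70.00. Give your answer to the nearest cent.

Risk-neutral probability p = (1 + 0.06 − 0.85)/(1.25 − 0.85) = 0.2100/0.4000 = 0.5250
Terminal stock prices: S_uu = 117.2, S_ud = 79.69, S_dd = 54.19
Terminal payoffs (K − S): max(-47.19, 0) = 0, max(-9.688, 0) = 0, max(15.81, 0) = 15.81
Node u (S = 93.75): V_u = 1/1.06·[0.5250·0.0000 + 0.4750·0.0000] = 0.0000
Node d (S = 63.75): V_d = 1/1.06·[0.5250·0.0000 + 0.4750·15.8125] = 7.0858
Node 0 (S = 75): V_0 = 1/1.06·[0.5250·0.0000 + 0.4750·7.0858] = 3.1752

$3.18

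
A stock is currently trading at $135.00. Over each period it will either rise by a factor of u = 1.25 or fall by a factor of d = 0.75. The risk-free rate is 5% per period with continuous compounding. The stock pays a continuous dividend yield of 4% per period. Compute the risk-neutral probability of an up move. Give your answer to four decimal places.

p = 0.5201

Per-period risk-free factor R = e^0.05 = 1.0513; dividend-adjusted growth = e^(0.05−0.04) = 1.0101.
Risk-neutral probability p = (1.0101 − 0.75)/(1.25 − 0.75) = 0.2601/0.5000 = 0.5201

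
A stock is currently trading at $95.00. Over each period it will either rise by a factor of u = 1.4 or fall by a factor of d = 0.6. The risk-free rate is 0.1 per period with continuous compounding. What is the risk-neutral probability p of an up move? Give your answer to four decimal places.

Risk-neutral probability p = (e^0.1 − 0.6)/(1.4 − 0.6) = 0.5052/0.8000 = 0.6315

p = 0.6315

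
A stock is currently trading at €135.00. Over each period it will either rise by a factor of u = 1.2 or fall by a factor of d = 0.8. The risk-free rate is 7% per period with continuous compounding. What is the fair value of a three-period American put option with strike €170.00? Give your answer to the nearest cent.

€35.00

Risk-neutral probability p = (e^0.07 − 0.8)/(1.2 − 0.8) = 0.2725/0.4000 = 0.6813
Terminal stock prices: S_uuu = 233.3, S_uud = 155.5, S_udd = 103.7, S_ddd = 69.12
Terminal payoffs (K − S): max(-63.28, 0) = 0, max(14.48, 0) = 14.48, max(66.32, 0) = 66.32, max(100.9, 0) = 100.9
Node uu (S = 194.4): continuation = e^(−0.07)·[0.6813·0.0000 + 0.3187·14.4800] = 4.3032; exercise value = 0.0000 ≤ continuation, so V_uu = 4.3032
Node ud (S = 129.6): continuation = e^(−0.07)·[0.6813·14.4800 + 0.3187·66.3200] = 28.9069; exercise value = 40.4000 > continuation, so V_ud = 40.4000 (exercise)
Node dd (S = 86.4): continuation = e^(−0.07)·[0.6813·66.3200 + 0.3187·100.8800] = 72.1069; exercise value = 83.6000 > continuation, so V_dd = 83.6000 (exercise)
Node u (S = 162): continuation = e^(−0.07)·[0.6813·4.3032 + 0.3187·40.4000] = 14.7396; exercise value = 8.0000 ≤ continuation, so V_u = 14.7396
Node d (S = 108): continuation = e^(−0.07)·[0.6813·40.4000 + 0.3187·83.6000] = 50.5069; exercise value = 62.0000 > continuation, so V_d = 62.0000 (exercise)
Node 0 (S = 135): continuation = e^(−0.07)·[0.6813·14.7396 + 0.3187·62.0000] = 27.7880; exercise value = 35.0000 > continuation, so V_0 = 35.0000 (exercise)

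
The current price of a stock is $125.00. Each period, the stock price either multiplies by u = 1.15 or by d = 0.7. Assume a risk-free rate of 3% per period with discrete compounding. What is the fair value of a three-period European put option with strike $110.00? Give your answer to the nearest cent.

$6.83

Risk-neutral probability p = (1 + 0.03 − 0.7)/(1.15 − 0.7) = 0.3300/0.4500 = 0.7333
Terminal stock prices: S_uuu = 190.1, S_uud = 115.7, S_udd = 70.44, S_ddd = 42.87
Terminal payoffs (K − S): max(-80.11, 0) = 0, max(-5.719, 0) = 0, max(39.56, 0) = 39.56, max(67.12, 0) = 67.12
Node uu (S = 165.3): V_uu = 1/1.03·[0.7333·0.0000 + 0.2667·0.0000] = 0.0000
Node ud (S = 100.6): V_ud = 1/1.03·[0.7333·0.0000 + 0.2667·39.5625] = 10.2427
Node dd (S = 61.25): V_dd = 1/1.03·[0.7333·39.5625 + 0.2667·67.1250] = 45.5461
Node u (S = 143.8): V_u = 1/1.03·[0.7333·0.0000 + 0.2667·10.2427] = 2.6518
Node d (S = 87.5): V_d = 1/1.03·[0.7333·10.2427 + 0.2667·45.5461] = 19.0844
Node 0 (S = 125): V_0 = 1/1.03·[0.7333·2.6518 + 0.2667·19.0844] = 6.8290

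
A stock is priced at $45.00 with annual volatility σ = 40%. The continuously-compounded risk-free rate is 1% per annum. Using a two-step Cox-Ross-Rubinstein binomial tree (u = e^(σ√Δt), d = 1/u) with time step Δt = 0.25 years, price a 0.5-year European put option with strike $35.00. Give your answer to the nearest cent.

CRR parameters: u = e^(σ√Δt) = e^(0.4·√0.25) = 1.2214, d = 1/u = 0.8187
Per-period rate: rΔt = 0.01·0.25 = 0.0025, so R = e^0.0025 = 1.0025
Risk-neutral probability p = (e^0.0025 − 0.8187)/(1.2214 − 0.8187) = 0.1838/0.4027 = 0.4564
Terminal stock prices: S_uu = 67.13, S_ud = 45, S_dd = 30.16
Terminal payoffs (K − S): max(-32.13, 0) = 0, max(-10, 0) = 0, max(4.836, 0) = 4.836
Node u (S = 54.96): V_u = e^(−0.0025)·[0.4564·0.0000 + 0.5436·0.0000] = 0.0000
Node d (S = 36.84): V_d = e^(−0.0025)·[0.4564·0.0000 + 0.5436·4.8356] = 2.6222
Node 0 (S = 45): V_0 = e^(−0.0025)·[0.4564·0.0000 + 0.5436·2.6222] = 1.4219

$1.42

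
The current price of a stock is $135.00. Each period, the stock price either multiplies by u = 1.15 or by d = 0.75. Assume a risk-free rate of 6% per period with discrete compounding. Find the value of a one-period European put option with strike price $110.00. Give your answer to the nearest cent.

Risk-neutral probability p = (1 + 0.06 − 0.75)/(1.15 − 0.75) = 0.3100/0.4000 = 0.7750
Terminal stock prices: S_u = 155.2, S_d = 101.2
Terminal payoffs (K − S): max(-45.25, 0) = 0, max(8.75, 0) = 8.75
Node 0 (S = 135): V_0 = 1/1.06·[0.7750·0.0000 + 0.2250·8.7500] = 1.8573

$1.86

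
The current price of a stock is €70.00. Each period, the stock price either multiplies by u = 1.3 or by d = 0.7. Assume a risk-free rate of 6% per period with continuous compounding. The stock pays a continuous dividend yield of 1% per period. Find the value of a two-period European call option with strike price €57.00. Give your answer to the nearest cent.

Per-period risk-free factor R = e^0.06 = 1.0618; dividend-adjusted growth = e^(0.06−0.01) = 1.0513.
Risk-neutral probability p = (1.0513 − 0.7)/(1.3 − 0.7) = 0.3513/0.6000 = 0.5855
Terminal stock prices: S_uu = 118.3, S_ud = 63.7, S_dd = 34.3
Terminal payoffs (S − K): max(61.3, 0) = 61.3, max(6.7, 0) = 6.7, max(-22.7, 0) = 0
Node u (S = 91): V_u = e^(−0.06)·[0.5855·61.3000 + 0.4145·6.7000] = 36.4140
Node d (S = 49): V_d = e^(−0.06)·[0.5855·6.7000 + 0.4145·0.0000] = 3.6941
Node 0 (S = 70): V_0 = e^(−0.06)·[0.5855·36.4140 + 0.4145·3.6941] = 21.5193

€21.52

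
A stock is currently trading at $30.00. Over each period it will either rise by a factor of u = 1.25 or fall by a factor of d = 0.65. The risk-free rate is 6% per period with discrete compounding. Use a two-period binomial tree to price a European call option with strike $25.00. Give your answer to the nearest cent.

$9.09

Risk-neutral probability p = (1 + 0.06 − 0.65)/(1.25 − 0.65) = 0.4100/0.6000 = 0.6833
Terminal stock prices: S_uu = 46.88, S_ud = 24.38, S_dd = 12.68
Terminal payoffs (S − K): max(21.88, 0) = 21.88, max(-0.625, 0) = 0, max(-12.32, 0) = 0
Node u (S = 37.5): V_u = 1/1.06·[0.6833·21.8750 + 0.3167·0.0000] = 14.1018
Node d (S = 19.5): V_d = 1/1.06·[0.6833·0.0000 + 0.3167·0.0000] = 0.0000
Node 0 (S = 30): V_0 = 1/1.06·[0.6833·14.1018 + 0.3167·0.0000] = 9.0908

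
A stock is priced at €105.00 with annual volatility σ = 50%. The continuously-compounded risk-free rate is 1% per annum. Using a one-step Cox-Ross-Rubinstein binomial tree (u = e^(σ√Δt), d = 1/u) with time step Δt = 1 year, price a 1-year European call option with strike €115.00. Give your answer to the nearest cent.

€22.28

CRR parameters: u = e^(σ√Δt) = e^(0.5·√1) = 1.6487, d = 1/u = 0.6065
Per-period rate: rΔt = 0.01·1 = 0.01, so R = e^0.01 = 1.0101
Risk-neutral probability p = (e^0.01 − 0.6065)/(1.6487 − 0.6065) = 0.4035/1.0422 = 0.3872
Terminal stock prices: S_u = 173.1, S_d = 63.69
Terminal payoffs (S − K): max(58.12, 0) = 58.12, max(-51.31, 0) = 0
Node 0 (S = 105): V_0 = e^(−0.01)·[0.3872·58.1157 + 0.6128·0.0000] = 22.2776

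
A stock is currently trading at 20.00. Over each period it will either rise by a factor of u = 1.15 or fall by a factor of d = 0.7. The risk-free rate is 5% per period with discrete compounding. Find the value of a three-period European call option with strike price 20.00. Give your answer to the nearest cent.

4.23

Risk-neutral probability p = (1 + 0.05 − 0.7)/(1.15 − 0.7) = 0.3500/0.4500 = 0.7778
Terminal stock prices: S_uuu = 30.42, S_uud = 18.51, S_udd = 11.27, S_ddd = 6.86
Terminal payoffs (S − K): max(10.42, 0) = 10.42, max(-1.485, 0) = 0, max(-8.73, 0) = 0, max(-13.14, 0) = 0
Node uu (S = 26.45): V_uu = 1/1.05·[0.7778·10.4175 + 0.2222·0.0000] = 7.7167
Node ud (S = 16.1): V_ud = 1/1.05·[0.7778·0.0000 + 0.2222·0.0000] = 0.0000
Node dd (S = 9.8): V_dd = 1/1.05·[0.7778·0.0000 + 0.2222·0.0000] = 0.0000
Node u (S = 23): V_u = 1/1.05·[0.7778·7.7167 + 0.2222·0.0000] = 5.7160
Node d (S = 14): V_d = 1/1.05·[0.7778·0.0000 + 0.2222·0.0000] = 0.0000
Node 0 (S = 20): V_0 = 1/1.05·[0.7778·5.7160 + 0.2222·0.0000] = 4.2341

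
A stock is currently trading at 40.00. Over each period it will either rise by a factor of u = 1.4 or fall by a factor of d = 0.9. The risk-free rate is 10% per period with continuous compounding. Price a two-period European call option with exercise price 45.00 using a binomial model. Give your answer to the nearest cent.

6.74

Risk-neutral probability p = (e^0.1 − 0.9)/(1.4 − 0.9) = 0.2052/0.5000 = 0.4103
Terminal stock prices: S_uu = 78.4, S_ud = 50.4, S_dd = 32.4
Terminal payoffs (S − K): max(33.4, 0) = 33.4, max(5.4, 0) = 5.4, max(-12.6, 0) = 0
Node u (S = 56): V_u = e^(−0.1)·[0.4103·33.4000 + 0.5897·5.4000] = 15.2823
Node d (S = 36): V_d = e^(−0.1)·[0.4103·5.4000 + 0.5897·0.0000] = 2.0050
Node 0 (S = 40): V_0 = e^(−0.1)·[0.4103·15.2823 + 0.5897·2.0050] = 6.7440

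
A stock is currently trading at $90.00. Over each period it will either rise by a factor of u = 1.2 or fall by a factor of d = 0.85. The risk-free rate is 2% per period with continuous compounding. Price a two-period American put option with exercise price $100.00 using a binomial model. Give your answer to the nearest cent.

Risk-neutral probability p = (e^0.02 − 0.85)/(1.2 − 0.85) = 0.1702/0.3500 = 0.4863
Terminal stock prices: S_uu = 129.6, S_ud = 91.8, S_dd = 65.02
Terminal payoffs (K − S): max(-29.6, 0) = 0, max(8.2, 0) = 8.2, max(34.98, 0) = 34.98
Node u (S = 108): continuation = e^(−0.02)·[0.4863·0.0000 + 0.5137·8.2000] = 4.1290; exercise value = 0.0000 ≤ continuation, so V_u = 4.1290
Node d (S = 76.5): continuation = e^(−0.02)·[0.4863·8.2000 + 0.5137·34.9750] = 21.5199; exercise value = 23.5000 > continuation, so V_d = 23.5000 (exercise)
Node 0 (S = 90): continuation = e^(−0.02)·[0.4863·4.1290 + 0.5137·23.5000] = 13.8013; exercise value = 10.0000 ≤ continuation, so V_0 = 13.8013

$13.80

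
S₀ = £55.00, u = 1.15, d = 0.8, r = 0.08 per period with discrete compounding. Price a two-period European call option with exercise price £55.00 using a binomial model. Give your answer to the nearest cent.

Risk-neutral probability p = (1 + 0.08 − 0.8)/(1.15 − 0.8) = 0.2800/0.3500 = 0.8000
Terminal stock prices: S_uu = 72.74, S_ud = 50.6, S_dd = 35.2
Terminal payoffs (S − K): max(17.74, 0) = 17.74, max(-4.4, 0) = 0, max(-19.8, 0) = 0
Node u (S = 63.25): V_u = 1/1.08·[0.8000·17.7375 + 0.2000·0.0000] = 13.1389
Node d (S = 44): V_d = 1/1.08·[0.8000·0.0000 + 0.2000·0.0000] = 0.0000
Node 0 (S = 55): V_0 = 1/1.08·[0.8000·13.1389 + 0.2000·0.0000] = 9.7325

£9.73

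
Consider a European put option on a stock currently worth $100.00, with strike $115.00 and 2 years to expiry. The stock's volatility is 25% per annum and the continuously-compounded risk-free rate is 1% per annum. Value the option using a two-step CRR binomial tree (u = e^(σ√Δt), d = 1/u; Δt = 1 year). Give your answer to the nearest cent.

CRR parameters: u = e^(σ√Δt) = e^(0.25·√1) = 1.2840, d = 1/u = 0.7788
Per-period rate: rΔt = 0.01·1 = 0.01, so R = e^0.01 = 1.0101
Risk-neutral probability p = (e^0.01 − 0.7788)/(1.2840 − 0.7788) = 0.2312/0.5052 = 0.4577
Terminal stock prices: S_uu = 164.9, S_ud = 100, S_dd = 60.65
Terminal payoffs (K − S): max(-49.87, 0) = 0, max(15, 0) = 15, max(54.35, 0) = 54.35
Node u (S = 128.4): V_u = e^(−0.01)·[0.4577·0.0000 + 0.5423·15.0000] = 8.0533
Node d (S = 77.88): V_d = e^(−0.01)·[0.4577·15.0000 + 0.5423·54.3469] = 35.9757
Node 0 (S = 100): V_0 = e^(−0.01)·[0.4577·8.0533 + 0.5423·35.9757] = 22.9644

$22.96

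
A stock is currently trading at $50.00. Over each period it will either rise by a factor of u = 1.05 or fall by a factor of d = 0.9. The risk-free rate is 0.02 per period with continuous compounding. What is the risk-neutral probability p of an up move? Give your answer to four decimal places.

p = 0.8013

Risk-neutral probability p = (e^0.02 − 0.9)/(1.05 − 0.9) = 0.1202/0.1500 = 0.8013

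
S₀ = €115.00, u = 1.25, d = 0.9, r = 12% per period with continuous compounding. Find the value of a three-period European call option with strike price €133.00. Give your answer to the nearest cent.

€26.44

Risk-neutral probability p = (e^0.12 − 0.9)/(1.25 − 0.9) = 0.2275/0.3500 = 0.6500
Terminal stock prices: S_uuu = 224.6, S_uud = 161.7, S_udd = 116.4, S_ddd = 83.84
Terminal payoffs (S − K): max(91.61, 0) = 91.61, max(28.72, 0) = 28.72, max(-16.56, 0) = 0, max(-49.16, 0) = 0
Node uu (S = 179.7): V_uu = e^(−0.12)·[0.6500·91.6094 + 0.3500·28.7188] = 61.7271
Node ud (S = 129.4): V_ud = e^(−0.12)·[0.6500·28.7188 + 0.3500·0.0000] = 16.5561
Node dd (S = 93.15): V_dd = e^(−0.12)·[0.6500·0.0000 + 0.3500·0.0000] = 0.0000
Node u (S = 143.8): V_u = e^(−0.12)·[0.6500·61.7271 + 0.3500·16.5561] = 40.7246
Node d (S = 103.5): V_d = e^(−0.12)·[0.6500·16.5561 + 0.3500·0.0000] = 9.5444
Node 0 (S = 115): V_0 = e^(−0.12)·[0.6500·40.7246 + 0.3500·9.5444] = 26.4402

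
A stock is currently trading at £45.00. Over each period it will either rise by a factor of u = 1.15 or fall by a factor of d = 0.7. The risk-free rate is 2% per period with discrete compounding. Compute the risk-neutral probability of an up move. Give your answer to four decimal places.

Risk-neutral probability p = (1 + 0.02 − 0.7)/(1.15 − 0.7) = 0.3200/0.4500 = 0.7111

p = 0.7111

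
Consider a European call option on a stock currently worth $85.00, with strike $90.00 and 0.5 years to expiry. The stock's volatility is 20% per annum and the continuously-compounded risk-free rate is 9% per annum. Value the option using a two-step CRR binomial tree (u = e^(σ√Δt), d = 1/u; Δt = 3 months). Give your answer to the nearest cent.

CRR parameters: u = e^(σ√Δt) = e^(0.2·√0.25) = 1.1052, d = 1/u = 0.9048
Per-period rate: rΔt = 0.09·0.25 = 0.0225, so R = e^0.0225 = 1.0228
Risk-neutral probability p = (e^0.0225 − 0.9048)/(1.1052 − 0.9048) = 0.1179/0.2003 = 0.5886
Terminal stock prices: S_uu = 103.8, S_ud = 85, S_dd = 69.59
Terminal payoffs (S − K): max(13.82, 0) = 13.82, max(-5, 0) = 0, max(-20.41, 0) = 0
Node u (S = 93.94): V_u = e^(−0.0225)·[0.5886·13.8192 + 0.4114·0.0000] = 7.9531
Node d (S = 76.91): V_d = e^(−0.0225)·[0.5886·0.0000 + 0.4114·0.0000] = 0.0000
Node 0 (S = 85): V_0 = e^(−0.0225)·[0.5886·7.9531 + 0.4114·0.0000] = 4.5771

$4.58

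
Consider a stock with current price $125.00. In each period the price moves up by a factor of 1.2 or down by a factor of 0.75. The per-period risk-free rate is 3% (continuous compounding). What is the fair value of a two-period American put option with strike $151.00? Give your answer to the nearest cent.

Risk-neutral probability p = (e^0.03 − 0.75)/(1.2 − 0.75) = 0.2805/0.4500 = 0.6232
Terminal stock prices: S_uu = 180, S_ud = 112.5, S_dd = 70.31
Terminal payoffs (K − S): max(-29, 0) = 0, max(38.5, 0) = 38.5, max(80.69, 0) = 80.69
Node u (S = 150): continuation = e^(−0.03)·[0.6232·0.0000 + 0.3768·38.5000] = 14.0769; exercise value = 1.0000 ≤ continuation, so V_u = 14.0769
Node d (S = 93.75): continuation = e^(−0.03)·[0.6232·38.5000 + 0.3768·80.6875] = 52.7873; exercise value = 57.2500 > continuation, so V_d = 57.2500 (exercise)
Node 0 (S = 125): continuation = e^(−0.03)·[0.6232·14.0769 + 0.3768·57.2500] = 29.4463; exercise value = 26.0000 ≤ continuation, so V_0 = 29.4463

$29.45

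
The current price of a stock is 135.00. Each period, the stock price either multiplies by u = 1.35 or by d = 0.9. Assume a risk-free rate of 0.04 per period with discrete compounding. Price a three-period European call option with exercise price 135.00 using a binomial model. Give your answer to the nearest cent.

Risk-neutral probability p = (1 + 0.04 − 0.9)/(1.35 − 0.9) = 0.1400/0.4500 = 0.3111
Terminal stock prices: S_uuu = 332.2, S_uud = 221.4, S_udd = 147.6, S_ddd = 98.42
Terminal payoffs (S − K): max(197.2, 0) = 197.2, max(86.43, 0) = 86.43, max(12.62, 0) = 12.62, max(-36.58, 0) = 0
Node uu (S = 246): V_uu = 1/1.04·[0.3111·197.1506 + 0.6889·86.4338] = 116.2298
Node ud (S = 164): V_ud = 1/1.04·[0.3111·86.4338 + 0.6889·12.6225] = 34.2173
Node dd (S = 109.4): V_dd = 1/1.04·[0.3111·12.6225 + 0.6889·0.0000] = 3.7760
Node u (S = 182.2): V_u = 1/1.04·[0.3111·116.2298 + 0.6889·34.2173] = 57.4349
Node d (S = 121.5): V_d = 1/1.04·[0.3111·34.2173 + 0.6889·3.7760] = 12.7371
Node 0 (S = 135): V_0 = 1/1.04·[0.3111·57.4349 + 0.6889·12.7371] = 25.6184

25.62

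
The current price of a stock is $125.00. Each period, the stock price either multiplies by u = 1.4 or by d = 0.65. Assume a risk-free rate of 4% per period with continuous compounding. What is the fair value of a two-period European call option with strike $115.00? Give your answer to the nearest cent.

$32.58

Risk-neutral probability p = (e^0.04 − 0.65)/(1.4 − 0.65) = 0.3908/0.7500 = 0.5211
Terminal stock prices: S_uu = 245, S_ud = 113.8, S_dd = 52.81
Terminal payoffs (S − K): max(130, 0) = 130, max(-1.25, 0) = 0, max(-62.19, 0) = 0
Node u (S = 175): V_u = e^(−0.04)·[0.5211·130.0000 + 0.4789·0.0000] = 65.0844
Node d (S = 81.25): V_d = e^(−0.04)·[0.5211·0.0000 + 0.4789·0.0000] = 0.0000
Node 0 (S = 125): V_0 = e^(−0.04)·[0.5211·65.0844 + 0.4789·0.0000] = 32.5844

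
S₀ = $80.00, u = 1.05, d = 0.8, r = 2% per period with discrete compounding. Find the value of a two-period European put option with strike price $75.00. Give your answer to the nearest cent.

Risk-neutral probability p = (1 + 0.02 − 0.8)/(1.05 − 0.8) = 0.2200/0.2500 = 0.8800
Terminal stock prices: S_uu = 88.2, S_ud = 67.2, S_dd = 51.2
Terminal payoffs (K − S): max(-13.2, 0) = 0, max(7.8, 0) = 7.8, max(23.8, 0) = 23.8
Node u (S = 84): V_u = 1/1.02·[0.8800·0.0000 + 0.1200·7.8000] = 0.9176
Node d (S = 64): V_d = 1/1.02·[0.8800·7.8000 + 0.1200·23.8000] = 9.5294
Node 0 (S = 80): V_0 = 1/1.02·[0.8800·0.9176 + 0.1200·9.5294] = 1.9128

$1.91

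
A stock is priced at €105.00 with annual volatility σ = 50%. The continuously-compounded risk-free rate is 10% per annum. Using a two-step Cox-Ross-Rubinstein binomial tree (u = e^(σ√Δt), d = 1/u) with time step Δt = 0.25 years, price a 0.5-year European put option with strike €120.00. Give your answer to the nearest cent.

CRR parameters: u = e^(σ√Δt) = e^(0.5·√0.25) = 1.2840, d = 1/u = 0.7788
Per-period rate: rΔt = 0.1·0.25 = 0.025, so R = e^0.025 = 1.0253
Risk-neutral probability p = (e^0.025 − 0.7788)/(1.2840 − 0.7788) = 0.2465/0.5052 = 0.4879
Terminal stock prices: S_uu = 173.1, S_ud = 105, S_dd = 63.69
Terminal payoffs (K − S): max(-53.12, 0) = 0, max(15, 0) = 15, max(56.31, 0) = 56.31
Node u (S = 134.8): V_u = e^(−0.025)·[0.4879·0.0000 + 0.5121·15.0000] = 7.4914
Node d (S = 81.77): V_d = e^(−0.025)·[0.4879·15.0000 + 0.5121·56.3143] = 35.2631
Node 0 (S = 105): V_0 = e^(−0.025)·[0.4879·7.4914 + 0.5121·35.2631] = 21.1764

€21.18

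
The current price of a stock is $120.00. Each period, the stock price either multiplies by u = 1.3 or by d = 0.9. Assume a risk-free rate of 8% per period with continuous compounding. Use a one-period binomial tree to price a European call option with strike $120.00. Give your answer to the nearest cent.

$15.23

Risk-neutral probability p = (e^0.08 − 0.9)/(1.3 − 0.9) = 0.1833/0.4000 = 0.4582
Terminal stock prices: S_u = 156, S_d = 108
Terminal payoffs (S − K): max(36, 0) = 36, max(-12, 0) = 0
Node 0 (S = 120): V_0 = e^(−0.08)·[0.4582·36.0000 + 0.5418·0.0000] = 15.2276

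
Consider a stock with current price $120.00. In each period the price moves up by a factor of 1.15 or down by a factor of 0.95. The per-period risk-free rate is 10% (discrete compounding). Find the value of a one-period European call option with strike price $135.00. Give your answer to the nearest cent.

Risk-neutral probability p = (1 + 0.1 − 0.95)/(1.15 − 0.95) = 0.1500/0.2000 = 0.7500
Terminal stock prices: S_u = 138, S_d = 114
Terminal payoffs (S − K): max(3, 0) = 3, max(-21, 0) = 0
Node 0 (S = 120): V_0 = 1/1.1·[0.7500·3.0000 + 0.2500·0.0000] = 2.0455

$2.05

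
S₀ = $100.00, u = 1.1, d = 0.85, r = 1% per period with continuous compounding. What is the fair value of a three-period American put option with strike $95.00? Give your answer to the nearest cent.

$5.38

Risk-neutral probability p = (e^0.01 − 0.85)/(1.1 − 0.85) = 0.1601/0.2500 = 0.6402
Terminal stock prices: S_uuu = 133.1, S_uud = 102.9, S_udd = 79.48, S_ddd = 61.41
Terminal payoffs (K − S): max(-38.1, 0) = 0, max(-7.85, 0) = 0, max(15.52, 0) = 15.52, max(33.59, 0) = 33.59
Node uu (S = 121): continuation = e^(−0.01)·[0.6402·0.0000 + 0.3598·0.0000] = 0.0000; exercise value = 0.0000 ≤ continuation, so V_uu = 0.0000
Node ud (S = 93.5): continuation = e^(−0.01)·[0.6402·0.0000 + 0.3598·15.5250] = 5.5303; exercise value = 1.5000 ≤ continuation, so V_ud = 5.5303
Node dd (S = 72.25): continuation = e^(−0.01)·[0.6402·15.5250 + 0.3598·33.5875] = 21.8047; exercise value = 22.7500 > continuation, so V_dd = 22.7500 (exercise)
Node u (S = 110): continuation = e^(−0.01)·[0.6402·0.0000 + 0.3598·5.5303] = 1.9700; exercise value = 0.0000 ≤ continuation, so V_u = 1.9700
Node d (S = 85): continuation = e^(−0.01)·[0.6402·5.5303 + 0.3598·22.7500] = 11.6093; exercise value = 10.0000 ≤ continuation, so V_d = 11.6093
Node 0 (S = 100): continuation = e^(−0.01)·[0.6402·1.9700 + 0.3598·11.6093] = 5.3841; exercise value = 0.0000 ≤ continuation, so V_0 = 5.3841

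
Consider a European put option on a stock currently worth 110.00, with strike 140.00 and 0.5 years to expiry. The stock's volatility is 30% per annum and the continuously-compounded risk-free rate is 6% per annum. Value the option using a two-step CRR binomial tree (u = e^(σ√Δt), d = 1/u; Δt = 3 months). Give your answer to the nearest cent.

CRR parameters: u = e^(σ√Δt) = e^(0.3·√0.25) = 1.1618, d = 1/u = 0.8607
Per-period rate: rΔt = 0.06·0.25 = 0.015, so R = e^0.015 = 1.0151
Risk-neutral probability p = (e^0.015 − 0.8607)/(1.1618 − 0.8607) = 0.1544/0.3011 = 0.5128
Terminal stock prices: S_uu = 148.5, S_ud = 110, S_dd = 81.49
Terminal payoffs (K − S): max(-8.484, 0) = 0, max(30, 0) = 30, max(58.51, 0) = 58.51
Node u (S = 127.8): V_u = e^(−0.015)·[0.5128·0.0000 + 0.4872·30.0000] = 14.3996
Node d (S = 94.68): V_d = e^(−0.015)·[0.5128·30.0000 + 0.4872·58.5100] = 43.2378
Node 0 (S = 110): V_0 = e^(−0.015)·[0.5128·14.3996 + 0.4872·43.2378] = 28.0272

28.03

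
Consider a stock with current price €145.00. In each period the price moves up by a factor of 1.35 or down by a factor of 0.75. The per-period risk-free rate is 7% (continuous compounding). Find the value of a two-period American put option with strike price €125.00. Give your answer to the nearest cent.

€8.08

Risk-neutral probability p = (e^0.07 − 0.75)/(1.35 − 0.75) = 0.3225/0.6000 = 0.5375
Terminal stock prices: S_uu = 264.3, S_ud = 146.8, S_dd = 81.56
Terminal payoffs (K − S): max(-139.3, 0) = 0, max(-21.81, 0) = 0, max(43.44, 0) = 43.44
Node u (S = 195.8): continuation = e^(−0.07)·[0.5375·0.0000 + 0.4625·0.0000] = 0.0000; exercise value = 0.0000 ≤ continuation, so V_u = 0.0000
Node d (S = 108.8): continuation = e^(−0.07)·[0.5375·0.0000 + 0.4625·43.4375] = 18.7311; exercise value = 16.2500 ≤ continuation, so V_d = 18.7311
Node 0 (S = 145): continuation = e^(−0.07)·[0.5375·0.0000 + 0.4625·18.7311] = 8.0772; exercise value = 0.0000 ≤ continuation, so V_0 = 8.0772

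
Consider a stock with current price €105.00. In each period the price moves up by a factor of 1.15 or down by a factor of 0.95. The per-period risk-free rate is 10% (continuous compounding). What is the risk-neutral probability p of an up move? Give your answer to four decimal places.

Risk-neutral probability p = (e^0.1 − 0.95)/(1.15 − 0.95) = 0.1552/0.2000 = 0.7759

p = 0.7759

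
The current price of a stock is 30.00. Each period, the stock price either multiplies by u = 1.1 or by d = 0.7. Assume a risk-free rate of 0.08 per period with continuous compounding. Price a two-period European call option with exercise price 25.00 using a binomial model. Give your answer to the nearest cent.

Risk-neutral probability p = (e^0.08 − 0.7)/(1.1 − 0.7) = 0.3833/0.4000 = 0.9582
Terminal stock prices: S_uu = 36.3, S_ud = 23.1, S_dd = 14.7
Terminal payoffs (S − K): max(11.3, 0) = 11.3, max(-1.9, 0) = 0, max(-10.3, 0) = 0
Node u (S = 33): V_u = e^(−0.08)·[0.9582·11.3000 + 0.0418·0.0000] = 9.9954
Node d (S = 21): V_d = e^(−0.08)·[0.9582·0.0000 + 0.0418·0.0000] = 0.0000
Node 0 (S = 30): V_0 = e^(−0.08)·[0.9582·9.9954 + 0.0418·0.0000] = 8.8414

8.84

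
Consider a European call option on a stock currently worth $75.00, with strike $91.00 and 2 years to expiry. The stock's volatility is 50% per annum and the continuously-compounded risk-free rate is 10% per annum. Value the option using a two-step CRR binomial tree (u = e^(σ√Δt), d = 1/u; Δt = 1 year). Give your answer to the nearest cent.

$21.15

CRR parameters: u = e^(σ√Δt) = e^(0.5·√1) = 1.6487, d = 1/u = 0.6065
Per-period rate: rΔt = 0.1·1 = 0.1, so R = e^0.1 = 1.1052
Risk-neutral probability p = (e^0.1 − 0.6065)/(1.6487 − 0.6065) = 0.4986/1.0422 = 0.4785
Terminal stock prices: S_uu = 203.9, S_ud = 75, S_dd = 27.59
Terminal payoffs (S − K): max(112.9, 0) = 112.9, max(-16, 0) = 0, max(-63.41, 0) = 0
Node u (S = 123.7): V_u = e^(−0.1)·[0.4785·112.8711 + 0.5215·0.0000] = 48.8645
Node d (S = 45.49): V_d = e^(−0.1)·[0.4785·0.0000 + 0.5215·0.0000] = 0.0000
Node 0 (S = 75): V_0 = e^(−0.1)·[0.4785·48.8645 + 0.5215·0.0000] = 21.1546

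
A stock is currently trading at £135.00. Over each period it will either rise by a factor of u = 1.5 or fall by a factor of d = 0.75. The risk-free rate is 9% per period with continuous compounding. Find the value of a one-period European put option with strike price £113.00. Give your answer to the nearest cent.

Risk-neutral probability p = (e^0.09 − 0.75)/(1.5 − 0.75) = 0.3442/0.7500 = 0.4589
Terminal stock prices: S_u = 202.5, S_d = 101.2
Terminal payoffs (K − S): max(-89.5, 0) = 0, max(11.75, 0) = 11.75
Node 0 (S = 135): V_0 = e^(−0.09)·[0.4589·0.0000 + 0.5411·11.7500] = 5.8107

£5.81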